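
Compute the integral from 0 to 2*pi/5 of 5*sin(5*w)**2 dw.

Use the identity sin^2(5*w) = (1 - cos(10*w))/2.
An antiderivative is F(w) = 5*w/2 - sin(10*w)/4.
Then F(2*pi/5) - F(0) = (pi) - (0) = pi.

pi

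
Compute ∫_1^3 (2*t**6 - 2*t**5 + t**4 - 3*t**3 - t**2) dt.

37972/105

By the power rule, an antiderivative is F(t) = 2*t**7/7 - t**6/3 + t**5/5 - 3*t**4/4 - t**3/3.
Then F(3) - F(1) = (50499/140) - (-391/420) = 37972/105.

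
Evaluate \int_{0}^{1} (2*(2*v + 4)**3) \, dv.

260

Let u = 2*v + 4, so du = 2 dv. When v = 0, u = 4; when v = 1, u = 6.
The integral becomes ∫ u**3 du from 4 to 6, with antiderivative u**4/4.
Back in v: F(v) = (2*v + 4)**4/4.
Then F(1) - F(0) = (324) - (64) = 260.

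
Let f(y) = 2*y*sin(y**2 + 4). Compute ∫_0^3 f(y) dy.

Let u = y**2 + 4, so du = 2*y dy. When y = 0, u = 4; when y = 3, u = 13.
The integral becomes ∫ sin(u) du from 4 to 13, with antiderivative -cos(u).
Back in y: F(y) = -cos(y**2 + 4).
Then F(3) - F(0) = (-cos(13)) - (-cos(4)) = -cos(13) + cos(4).

-cos(13) + cos(4)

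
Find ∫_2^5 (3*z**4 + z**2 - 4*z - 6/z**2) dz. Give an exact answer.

By the power rule, an antiderivative is F(z) = 3*z**5/5 + z**3/3 - 2*z**2 + 6/z.
Then F(5) - F(2) = (28018/15) - (253/15) = 1851.

1851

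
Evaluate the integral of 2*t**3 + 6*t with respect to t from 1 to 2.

By the power rule, an antiderivative is F(t) = t**4/2 + 3*t**2.
Then F(2) - F(1) = (20) - (7/2) = 33/2.

33/2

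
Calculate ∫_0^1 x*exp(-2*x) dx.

Integrate by parts once (u = x, dv = exp(-2*x) dx).
An antiderivative is F(x) = (-2*x - 1)*exp(-2*x)/4.
Then F(1) - F(0) = (-3*exp(-2)/4) - (-1/4) = (-3 + exp(2))*exp(-2)/4.

(-3 + exp(2))*exp(-2)/4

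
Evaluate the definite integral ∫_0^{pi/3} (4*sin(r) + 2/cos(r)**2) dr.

2 + 2*sqrt(3)

An antiderivative is F(r) = -4*cos(r) + 2*tan(r).
Then F(pi/3) - F(0) = (-2 + 2*sqrt(3)) - (-4) = 2 + 2*sqrt(3).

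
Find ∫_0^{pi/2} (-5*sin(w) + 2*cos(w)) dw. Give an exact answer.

An antiderivative is F(w) = 2*sin(w) + 5*cos(w).
Then F(pi/2) - F(0) = (2) - (5) = -3.

-3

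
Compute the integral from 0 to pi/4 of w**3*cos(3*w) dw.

Integrate by parts 3 times (u = w^3, dv = cos(3*w) dw).
An antiderivative is F(w) = w**3*sin(3*w)/3 + w**2*cos(3*w)/3 - 2*w*sin(3*w)/9 - 2*cos(3*w)/27.
Then F(pi/4) - F(0) = (sqrt(2)*(-36*pi**2 - 96*pi + 128 + 9*pi**3)/3456) - (-2/27) = -sqrt(2)*pi**2/96 - sqrt(2)*pi/36 + sqrt(2)/27 + 2/27 + sqrt(2)*pi**3/384.

-sqrt(2)*pi**2/96 - sqrt(2)*pi/36 + sqrt(2)/27 + 2/27 + sqrt(2)*pi**3/384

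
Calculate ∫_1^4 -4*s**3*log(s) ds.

Integrate by parts once (u = ln s, dv = -4*s**3 ds).
An antiderivative is F(s) = -s**4*(4*log(s) - 1)/4.
Then F(4) - F(1) = (64 - 512*log(2)) - (1/4) = 255/4 - 512*log(2).

255/4 - 512*log(2)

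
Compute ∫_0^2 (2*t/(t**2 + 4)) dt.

Let u = t**2 + 4, so du = 2*t dt. When t = 0, u = 4; when t = 2, u = 8.
The integral becomes ∫ 1/u du from 4 to 8, with antiderivative log(u).
Back in t: F(t) = log(t**2 + 4).
Then F(2) - F(0) = (log(8)) - (log(4)) = log(2).

log(2)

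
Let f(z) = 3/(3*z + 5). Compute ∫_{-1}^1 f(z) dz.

log(4)

An antiderivative is F(z) = log(3*z + 5).
Then F(1) - F(-1) = (log(8)) - (log(2)) = log(4).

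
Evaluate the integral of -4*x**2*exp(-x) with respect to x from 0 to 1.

-8 + 20*exp(-1)

Integrate by parts twice (u = x^2, dv = -4*exp(-x) dx).
An antiderivative is F(x) = (4*x**2 + 8*x + 8)*exp(-x).
Then F(1) - F(0) = (20*exp(-1)) - (8) = -8 + 20*exp(-1).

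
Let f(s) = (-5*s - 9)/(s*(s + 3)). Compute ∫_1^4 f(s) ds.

-2*log(7) - 2*log(2)

Factor the denominator: s**2 + 3*s = (s + 3)s.
Partial fractions: (-5*s - 9)/(s*(s + 3)) = -2/(s + 3) - 3/s.
An antiderivative is F(s) = -3*log(s) - 2*log(s + 3).
Then F(4) - F(1) = (-6*log(2) - 2*log(7)) - (-log(16)) = -2*log(7) - 2*log(2).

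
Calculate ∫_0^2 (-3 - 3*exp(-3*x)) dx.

An antiderivative is F(x) = -3*x + exp(-3*x).
Then F(2) - F(0) = (-6 + exp(-6)) - (1) = -7 + exp(-6).

-7 + exp(-6)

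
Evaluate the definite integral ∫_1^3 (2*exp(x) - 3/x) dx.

-2*exp(1) - log(27) + 2*exp(3)

An antiderivative is F(x) = 2*exp(x) - 3*log(x).
Then F(3) - F(1) = (-log(27) + 2*exp(3)) - (2*exp(1)) = -2*exp(1) - log(27) + 2*exp(3).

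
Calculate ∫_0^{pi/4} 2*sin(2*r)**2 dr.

pi/4

Use the identity sin^2(2*r) = (1 - cos(4*r))/2.
An antiderivative is F(r) = r - sin(4*r)/4.
Then F(pi/4) - F(0) = (pi/4) - (0) = pi/4.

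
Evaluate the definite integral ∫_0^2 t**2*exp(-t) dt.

2 - 10*exp(-2)

Integrate by parts twice (u = t^2, dv = exp(-t) dt).
An antiderivative is F(t) = (-t**2 - 2*t - 2)*exp(-t).
Then F(2) - F(0) = (-10*exp(-2)) - (-2) = 2 - 10*exp(-2).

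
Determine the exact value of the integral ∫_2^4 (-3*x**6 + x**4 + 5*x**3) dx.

By the power rule, an antiderivative is F(x) = -3*x**7/7 + x**5/5 + 5*x**4/4.
Then F(4) - F(2) = (-227392/35) - (-996/35) = -226396/35.

-226396/35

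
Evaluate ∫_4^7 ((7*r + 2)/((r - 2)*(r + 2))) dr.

-7*log(2) + 3*log(3) + 4*log(5)

Factor the denominator: r**2 - 4 = (r + 2)(r - 2).
Partial fractions: (7*r + 2)/((r - 2)*(r + 2)) = 3/(r + 2) + 4/(r - 2).
An antiderivative is F(r) = 4*log(r - 2) + 3*log(r + 2).
Then F(7) - F(4) = (4*log(5) + 6*log(3)) - (3*log(3) + 7*log(2)) = -7*log(2) + 3*log(3) + 4*log(5).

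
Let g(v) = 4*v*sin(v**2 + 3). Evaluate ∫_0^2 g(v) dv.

Let u = v**2 + 3, so du = 2*v dv. When v = 0, u = 3; when v = 2, u = 7.
The integral becomes 2·∫ sin(u) du from 3 to 7, with antiderivative -2*cos(u).
Back in v: F(v) = -2*cos(v**2 + 3).
Then F(2) - F(0) = (-2*cos(7)) - (-2*cos(3)) = 2*cos(3) - 2*cos(7).

2*cos(3) - 2*cos(7)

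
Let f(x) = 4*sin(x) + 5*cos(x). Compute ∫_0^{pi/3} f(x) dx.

2 + 5*sqrt(3)/2

An antiderivative is F(x) = 5*sin(x) - 4*cos(x).
Then F(pi/3) - F(0) = (-2 + 5*sqrt(3)/2) - (-4) = 2 + 5*sqrt(3)/2.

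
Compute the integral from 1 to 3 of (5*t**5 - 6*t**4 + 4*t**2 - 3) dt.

By the power rule, an antiderivative is F(t) = 5*t**6/6 - 6*t**5/5 + 4*t**3/3 - 3*t.
Then F(3) - F(1) = (3429/10) - (-61/30) = 5174/15.

5174/15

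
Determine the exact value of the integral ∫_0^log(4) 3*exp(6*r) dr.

4095/2

Let u = exp(r), so du = exp(r) dr. When r = 0, u = 1; when r = log(4), u = 4.
The integral becomes 3·∫ u**5 du from 1 to 4, with antiderivative u**6/2.
Back in r: F(r) = exp(6*r)/2.
Then F(log(4)) - F(0) = (2048) - (1/2) = 4095/2.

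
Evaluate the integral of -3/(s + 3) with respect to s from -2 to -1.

An antiderivative is F(s) = -3*log(s + 3).
Then F(-1) - F(-2) = (-log(8)) - (0) = -log(8).

-log(8)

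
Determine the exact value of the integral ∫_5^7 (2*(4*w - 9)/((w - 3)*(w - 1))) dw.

-2*log(2) + 5*log(3)

Factor the denominator: w**2 - 4*w + 3 = (w - 1)(w - 3).
Partial fractions: 2*(4*w - 9)/((w - 3)*(w - 1)) = 5/(w - 1) + 3/(w - 3).
An antiderivative is F(w) = 3*log(w - 3) + 5*log(w - 1).
Then F(7) - F(5) = (5*log(3) + 11*log(2)) - (13*log(2)) = -2*log(2) + 5*log(3).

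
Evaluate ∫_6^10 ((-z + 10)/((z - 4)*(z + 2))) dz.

Factor the denominator: z**2 - 2*z - 8 = (z + 2)(z - 4).
Partial fractions: (-z + 10)/((z - 4)*(z + 2)) = -2/(z + 2) + 1/(z - 4).
An antiderivative is F(z) = log(z - 4) - 2*log(z + 2).
Then F(10) - F(6) = (-log(24)) - (-log(32)) = log(4/3).

log(4/3)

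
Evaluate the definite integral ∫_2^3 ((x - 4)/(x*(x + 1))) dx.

Factor the denominator: x**2 + x = (x + 1)x.
Partial fractions: (x - 4)/(x*(x + 1)) = 5/(x + 1) - 4/x.
An antiderivative is F(x) = -4*log(x) + 5*log(x + 1).
Then F(3) - F(2) = (-4*log(3) + 10*log(2)) - (-4*log(2) + 5*log(3)) = -9*log(3) + 14*log(2).

-9*log(3) + 14*log(2)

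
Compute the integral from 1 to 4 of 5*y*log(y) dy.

-75/4 + 80*log(2)

Integrate by parts once (u = ln y, dv = 5*y dy).
An antiderivative is F(y) = 5*y**2*(2*log(y) - 1)/4.
Then F(4) - F(1) = (-20 + 80*log(2)) - (-5/4) = -75/4 + 80*log(2).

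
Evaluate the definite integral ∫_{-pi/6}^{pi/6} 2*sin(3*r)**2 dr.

pi/3

Use the identity sin^2(3*r) = (1 - cos(6*r))/2.
An antiderivative is F(r) = r - sin(6*r)/6.
Then F(pi/6) - F(-pi/6) = (pi/6) - (-pi/6) = pi/3.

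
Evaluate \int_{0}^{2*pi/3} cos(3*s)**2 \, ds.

Use the identity cos^2(3*s) = (1 + cos(6*s))/2.
An antiderivative is F(s) = s/2 + sin(6*s)/12.
Then F(2*pi/3) - F(0) = (pi/3) - (0) = pi/3.

pi/3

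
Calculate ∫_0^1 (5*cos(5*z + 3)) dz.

Let u = 5*z + 3, so du = 5 dz. When z = 0, u = 3; when z = 1, u = 8.
The integral becomes ∫ cos(u) du from 3 to 8, with antiderivative sin(u).
Back in z: F(z) = sin(5*z + 3).
Then F(1) - F(0) = (sin(8)) - (sin(3)) = -sin(3) + sin(8).

-sin(3) + sin(8)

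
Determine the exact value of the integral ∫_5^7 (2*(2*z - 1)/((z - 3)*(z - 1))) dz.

Factor the denominator: z**2 - 4*z + 3 = (z - 1)(z - 3).
Partial fractions: 2*(2*z - 1)/((z - 3)*(z - 1)) = -1/(z - 1) + 5/(z - 3).
An antiderivative is F(z) = 5*log(z - 3) - log(z - 1).
Then F(7) - F(5) = (-log(3) + 9*log(2)) - (log(8)) = log(64/3).

log(64/3)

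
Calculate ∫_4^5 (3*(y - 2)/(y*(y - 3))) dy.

Factor the denominator: y**2 - 3*y = y(y - 3).
Partial fractions: 3*(y - 2)/(y*(y - 3)) = 2/y + 1/(y - 3).
An antiderivative is F(y) = 2*log(y) + log(y - 3).
Then F(5) - F(4) = (log(50)) - (log(16)) = log(25/8).

log(25/8)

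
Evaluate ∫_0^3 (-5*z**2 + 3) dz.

-36

By the power rule, an antiderivative is F(z) = -5*z**3/3 + 3*z.
Then F(3) - F(0) = (-36) - (0) = -36.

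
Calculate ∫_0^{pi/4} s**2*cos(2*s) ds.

-1/4 + pi**2/32

Integrate by parts twice (u = s^2, dv = cos(2*s) ds).
An antiderivative is F(s) = s**2*sin(2*s)/2 + s*cos(2*s)/2 - sin(2*s)/4.
Then F(pi/4) - F(0) = (-1/4 + pi**2/32) - (0) = -1/4 + pi**2/32.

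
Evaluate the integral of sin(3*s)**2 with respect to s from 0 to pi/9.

Use the identity sin^2(3*s) = (1 - cos(6*s))/2.
An antiderivative is F(s) = s/2 - sin(6*s)/12.
Then F(pi/9) - F(0) = (-sqrt(3)/24 + pi/18) - (0) = -sqrt(3)/24 + pi/18.

-sqrt(3)/24 + pi/18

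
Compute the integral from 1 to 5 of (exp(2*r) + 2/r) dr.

An antiderivative is F(r) = exp(2*r)/2 + 2*log(r).
Then F(5) - F(1) = (log(25) + exp(10)/2) - (exp(2)/2) = -exp(2)/2 + log(25) + exp(10)/2.

-exp(2)/2 + log(25) + exp(10)/2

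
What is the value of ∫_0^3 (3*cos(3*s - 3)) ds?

sin(6) + sin(3)

Let u = 3*s - 3, so du = 3 ds. When s = 0, u = -3; when s = 3, u = 6.
The integral becomes ∫ cos(u) du from -3 to 6, with antiderivative sin(u).
Back in s: F(s) = sin(3*s - 3).
Then F(3) - F(0) = (sin(6)) - (-sin(3)) = sin(6) + sin(3).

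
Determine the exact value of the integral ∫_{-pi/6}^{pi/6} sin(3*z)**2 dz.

Use the identity sin^2(3*z) = (1 - cos(6*z))/2.
An antiderivative is F(z) = z/2 - sin(6*z)/12.
Then F(pi/6) - F(-pi/6) = (pi/12) - (-pi/12) = pi/6.

pi/6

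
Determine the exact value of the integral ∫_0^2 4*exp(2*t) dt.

Let u = 2*t, so du = 2 dt. When t = 0, u = 0; when t = 2, u = 4.
The integral becomes 2·∫ exp(u) du from 0 to 4, with antiderivative 2*exp(u).
Back in t: F(t) = 2*exp(2*t).
Then F(2) - F(0) = (2*exp(4)) - (2) = -2 + 2*exp(4).

-2 + 2*exp(4)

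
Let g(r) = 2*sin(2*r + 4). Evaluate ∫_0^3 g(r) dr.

Let u = 2*r + 4, so du = 2 dr. When r = 0, u = 4; when r = 3, u = 10.
The integral becomes ∫ sin(u) du from 4 to 10, with antiderivative -cos(u).
Back in r: F(r) = -cos(2*r + 4).
Then F(3) - F(0) = (-cos(10)) - (-cos(4)) = cos(4) - cos(10).

cos(4) - cos(10)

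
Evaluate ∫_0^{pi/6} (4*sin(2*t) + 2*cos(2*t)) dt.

An antiderivative is F(t) = sin(2*t) - 2*cos(2*t).
Then F(pi/6) - F(0) = (-1 + sqrt(3)/2) - (-2) = sqrt(3)/2 + 1.

sqrt(3)/2 + 1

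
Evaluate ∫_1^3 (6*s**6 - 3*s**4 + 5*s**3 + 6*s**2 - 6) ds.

65398/35

By the power rule, an antiderivative is F(s) = 6*s**7/7 - 3*s**5/5 + 5*s**4/4 + 2*s**3 - 6*s.
Then F(3) - F(1) = (261243/140) - (-349/140) = 65398/35.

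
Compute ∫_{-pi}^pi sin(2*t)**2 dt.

Use the identity sin^2(2*t) = (1 - cos(4*t))/2.
An antiderivative is F(t) = t/2 - sin(4*t)/8.
Then F(pi) - F(-pi) = (pi/2) - (-pi/2) = pi.

pi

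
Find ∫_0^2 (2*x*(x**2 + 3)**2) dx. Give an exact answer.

316/3

Let u = x**2 + 3, so du = 2*x dx. When x = 0, u = 3; when x = 2, u = 7.
The integral becomes ∫ u**2 du from 3 to 7, with antiderivative u**3/3.
Back in x: F(x) = (x**2 + 3)**3/3.
Then F(2) - F(0) = (343/3) - (9) = 316/3.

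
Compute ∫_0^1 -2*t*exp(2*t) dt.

Integrate by parts once (u = t, dv = -2*exp(2*t) dt).
An antiderivative is F(t) = (-2*t + 1)*exp(2*t)/2.
Then F(1) - F(0) = (-exp(2)/2) - (1/2) = -exp(2)/2 - 1/2.

-exp(2)/2 - 1/2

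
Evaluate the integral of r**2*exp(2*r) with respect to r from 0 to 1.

Integrate by parts twice (u = r^2, dv = exp(2*r) dr).
An antiderivative is F(r) = (2*r**2 - 2*r + 1)*exp(2*r)/4.
Then F(1) - F(0) = (exp(2)/4) - (1/4) = -1/4 + exp(2)/4.

-1/4 + exp(2)/4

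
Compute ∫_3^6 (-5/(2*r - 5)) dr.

An antiderivative is F(r) = -5*log(2*r - 5)/2.
Then F(6) - F(3) = (-5*log(7)/2) - (0) = -5*log(7)/2.

-5*log(7)/2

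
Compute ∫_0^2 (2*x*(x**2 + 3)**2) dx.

Let u = x**2 + 3, so du = 2*x dx. When x = 0, u = 3; when x = 2, u = 7.
The integral becomes ∫ u**2 du from 3 to 7, with antiderivative u**3/3.
Back in x: F(x) = (x**2 + 3)**3/3.
Then F(2) - F(0) = (343/3) - (9) = 316/3.

316/3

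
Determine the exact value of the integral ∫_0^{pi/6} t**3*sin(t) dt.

-3 - sqrt(3)*pi**3/432 + pi**2/24 + sqrt(3)*pi/2

Integrate by parts 3 times (u = t^3, dv = sin(t) dt).
An antiderivative is F(t) = -t**3*cos(t) + 3*t**2*sin(t) + 6*t*cos(t) - 6*sin(t).
Then F(pi/6) - F(0) = (-3 - sqrt(3)*pi**3/432 + pi**2/24 + sqrt(3)*pi/2) - (0) = -3 - sqrt(3)*pi**3/432 + pi**2/24 + sqrt(3)*pi/2.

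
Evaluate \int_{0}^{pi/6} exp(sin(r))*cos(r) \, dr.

Let u = sin(r), so du = cos(r) dr. When r = 0, u = 0; when r = pi/6, u = 1/2.
The integral becomes ∫ exp(u) du from 0 to 1/2, with antiderivative exp(u).
Back in r: F(r) = exp(sin(r)).
Then F(pi/6) - F(0) = (exp(1/2)) - (1) = -1 + exp(1/2).

-1 + exp(1/2)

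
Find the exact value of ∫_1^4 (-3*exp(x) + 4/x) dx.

An antiderivative is F(x) = -3*exp(x) + 4*log(x).
Then F(4) - F(1) = (-3*exp(4) + 8*log(2)) - (-3*exp(1)) = -3*exp(4) + 8*log(2) + 3*exp(1).

-3*exp(4) + 8*log(2) + 3*exp(1)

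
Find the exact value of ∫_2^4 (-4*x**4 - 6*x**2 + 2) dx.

By the power rule, an antiderivative is F(x) = -4*x**5/5 - 2*x**3 + 2*x.
Then F(4) - F(2) = (-4696/5) - (-188/5) = -4508/5.

-4508/5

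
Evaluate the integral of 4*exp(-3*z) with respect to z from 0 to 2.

An antiderivative is F(z) = -4*exp(-3*z)/3.
Then F(2) - F(0) = (-4*exp(-6)/3) - (-4/3) = 4/3 - 4*exp(-6)/3.

4/3 - 4*exp(-6)/3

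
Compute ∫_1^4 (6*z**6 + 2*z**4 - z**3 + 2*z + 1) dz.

2016843/140

By the power rule, an antiderivative is F(z) = 6*z**7/7 + 2*z**5/5 - z**4/4 + z**2 + z.
Then F(4) - F(1) = (504316/35) - (421/140) = 2016843/140.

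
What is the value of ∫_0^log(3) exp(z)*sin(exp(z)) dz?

cos(1) - cos(3)

Let u = exp(z), so du = exp(z) dz. When z = 0, u = 1; when z = log(3), u = 3.
The integral becomes ∫ sin(u) du from 1 to 3, with antiderivative -cos(u).
Back in z: F(z) = -cos(exp(z)).
Then F(log(3)) - F(0) = (-cos(3)) - (-cos(1)) = cos(1) - cos(3).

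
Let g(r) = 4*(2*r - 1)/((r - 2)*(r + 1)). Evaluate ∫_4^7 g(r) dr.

8*log(2)

Factor the denominator: r**2 - r - 2 = (r + 1)(r - 2).
Partial fractions: 4*(2*r - 1)/((r - 2)*(r + 1)) = 4/(r + 1) + 4/(r - 2).
An antiderivative is F(r) = 4*log(r - 2) + 4*log(r + 1).
Then F(7) - F(4) = (4*log(5) + 12*log(2)) - (4*log(2) + 4*log(5)) = 8*log(2).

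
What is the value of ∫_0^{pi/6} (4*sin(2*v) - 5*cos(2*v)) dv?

1 - 5*sqrt(3)/4

An antiderivative is F(v) = -5*sin(2*v)/2 - 2*cos(2*v).
Then F(pi/6) - F(0) = (-5*sqrt(3)/4 - 1) - (-2) = 1 - 5*sqrt(3)/4.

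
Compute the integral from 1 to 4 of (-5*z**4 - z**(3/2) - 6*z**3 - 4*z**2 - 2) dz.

By the power rule, an antiderivative is F(z) = -2*z**(5/2)/5 - z**5 - 3*z**4/2 - 4*z**3/3 - 2*z.
Then F(4) - F(1) = (-22712/15) - (-187/30) = -15079/10.

-15079/10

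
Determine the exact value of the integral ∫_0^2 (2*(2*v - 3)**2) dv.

Let u = 2*v - 3, so du = 2 dv. When v = 0, u = -3; when v = 2, u = 1.
The integral becomes ∫ u**2 du from -3 to 1, with antiderivative u**3/3.
Back in v: F(v) = (2*v - 3)**3/3.
Then F(2) - F(0) = (1/3) - (-9) = 28/3.

28/3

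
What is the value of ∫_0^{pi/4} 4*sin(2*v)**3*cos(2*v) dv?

Let u = sin(2*v), so du = 2*cos(2*v) dv. When v = 0, u = 0; when v = pi/4, u = 1.
The integral becomes 2·∫ u**3 du from 0 to 1, with antiderivative u**4/2.
Back in v: F(v) = sin(2*v)**4/2.
Then F(pi/4) - F(0) = (1/2) - (0) = 1/2.

1/2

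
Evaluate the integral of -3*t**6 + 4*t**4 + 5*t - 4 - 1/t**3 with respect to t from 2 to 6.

-35802467/315

By the power rule, an antiderivative is F(t) = -3*t**7/7 + 4*t**5/5 + 5*t**2/2 - 4*t + 1/(2*t**2).
Then F(6) - F(2) = (-286488109/2520) - (-7597/280) = -35802467/315.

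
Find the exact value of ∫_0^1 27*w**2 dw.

9

Let u = 3*w, so du = 3 dw. When w = 0, u = 0; when w = 1, u = 3.
The integral becomes ∫ u**2 du from 0 to 3, with antiderivative u**3/3.
Back in w: F(w) = 9*w**3.
Then F(1) - F(0) = (9) - (0) = 9.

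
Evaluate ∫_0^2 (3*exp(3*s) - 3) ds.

An antiderivative is F(s) = exp(3*s) - 3*s.
Then F(2) - F(0) = (-6 + exp(6)) - (1) = -7 + exp(6).

-7 + exp(6)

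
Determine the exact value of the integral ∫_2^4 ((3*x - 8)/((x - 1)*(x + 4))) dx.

-5*log(3) + 8*log(2)

Factor the denominator: x**2 + 3*x - 4 = (x + 4)(x - 1).
Partial fractions: (3*x - 8)/((x - 1)*(x + 4)) = 4/(x + 4) - 1/(x - 1).
An antiderivative is F(x) = -log(x - 1) + 4*log(x + 4).
Then F(4) - F(2) = (-log(3) + 12*log(2)) - (4*log(2) + 4*log(3)) = -5*log(3) + 8*log(2).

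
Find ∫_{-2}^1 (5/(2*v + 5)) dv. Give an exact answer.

5*log(7)/2

An antiderivative is F(v) = 5*log(2*v + 5)/2.
Then F(1) - F(-2) = (5*log(7)/2) - (0) = 5*log(7)/2.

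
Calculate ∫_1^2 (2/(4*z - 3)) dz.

log(5)/2

An antiderivative is F(z) = log(4*z - 3)/2.
Then F(2) - F(1) = (log(5)/2) - (0) = log(5)/2.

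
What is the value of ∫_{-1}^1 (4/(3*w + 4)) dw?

An antiderivative is F(w) = 4*log(3*w + 4)/3.
Then F(1) - F(-1) = (4*log(7)/3) - (0) = 4*log(7)/3.

4*log(7)/3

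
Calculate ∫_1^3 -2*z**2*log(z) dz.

Integrate by parts once (u = ln z, dv = -2*z**2 dz).
An antiderivative is F(z) = -2*z**3*(3*log(z) - 1)/9.
Then F(3) - F(1) = (6 - 18*log(3)) - (2/9) = 52/9 - 18*log(3).

52/9 - 18*log(3)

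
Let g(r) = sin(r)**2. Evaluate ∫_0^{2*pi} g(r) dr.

pi

Use the identity sin^2(r) = (1 - cos(2*r))/2.
An antiderivative is F(r) = r/2 - sin(2*r)/4.
Then F(2*pi) - F(0) = (pi) - (0) = pi.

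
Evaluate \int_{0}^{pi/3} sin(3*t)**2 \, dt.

Use the identity sin^2(3*t) = (1 - cos(6*t))/2.
An antiderivative is F(t) = t/2 - sin(6*t)/12.
Then F(pi/3) - F(0) = (pi/6) - (0) = pi/6.

pi/6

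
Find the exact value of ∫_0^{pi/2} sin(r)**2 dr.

Use the identity sin^2(r) = (1 - cos(2*r))/2.
An antiderivative is F(r) = r/2 - sin(2*r)/4.
Then F(pi/2) - F(0) = (pi/4) - (0) = pi/4.

pi/4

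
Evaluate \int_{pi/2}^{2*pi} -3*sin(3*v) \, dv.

An antiderivative is F(v) = cos(3*v).
Then F(2*pi) - F(pi/2) = (1) - (0) = 1.

1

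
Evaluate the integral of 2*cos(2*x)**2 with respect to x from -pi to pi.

Use the identity cos^2(2*x) = (1 + cos(4*x))/2.
An antiderivative is F(x) = x + sin(4*x)/4.
Then F(pi) - F(-pi) = (pi) - (-pi) = 2*pi.

2*pi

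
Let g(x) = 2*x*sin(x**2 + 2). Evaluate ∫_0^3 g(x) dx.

cos(2) - cos(11)

Let u = x**2 + 2, so du = 2*x dx. When x = 0, u = 2; when x = 3, u = 11.
The integral becomes ∫ sin(u) du from 2 to 11, with antiderivative -cos(u).
Back in x: F(x) = -cos(x**2 + 2).
Then F(3) - F(0) = (-cos(11)) - (-cos(2)) = cos(2) - cos(11).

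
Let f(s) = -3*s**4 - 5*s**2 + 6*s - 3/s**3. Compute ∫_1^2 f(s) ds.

-2687/120

By the power rule, an antiderivative is F(s) = -3*s**5/5 - 5*s**3/3 + 3*s**2 + 3/(2*s**2).
Then F(2) - F(1) = (-2419/120) - (67/30) = -2687/120.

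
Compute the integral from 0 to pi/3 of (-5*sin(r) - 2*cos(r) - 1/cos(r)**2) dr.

An antiderivative is F(r) = -2*sin(r) + 5*cos(r) - tan(r).
Then F(pi/3) - F(0) = (5/2 - 2*sqrt(3)) - (5) = -2*sqrt(3) - 5/2.

-2*sqrt(3) - 5/2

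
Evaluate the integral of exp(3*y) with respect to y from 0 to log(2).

Let u = exp(y), so du = exp(y) dy. When y = 0, u = 1; when y = log(2), u = 2.
The integral becomes ∫ u**2 du from 1 to 2, with antiderivative u**3/3.
Back in y: F(y) = exp(3*y)/3.
Then F(log(2)) - F(0) = (8/3) - (1/3) = 7/3.

7/3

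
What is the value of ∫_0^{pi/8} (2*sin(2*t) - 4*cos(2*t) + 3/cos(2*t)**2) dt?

An antiderivative is F(t) = -2*sin(2*t) - cos(2*t) + 3*tan(2*t)/2.
Then F(pi/8) - F(0) = (3/2 - 3*sqrt(2)/2) - (-1) = 5/2 - 3*sqrt(2)/2.

5/2 - 3*sqrt(2)/2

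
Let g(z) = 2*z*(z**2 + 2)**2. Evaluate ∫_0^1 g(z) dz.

Let u = z**2 + 2, so du = 2*z dz. When z = 0, u = 2; when z = 1, u = 3.
The integral becomes ∫ u**2 du from 2 to 3, with antiderivative u**3/3.
Back in z: F(z) = (z**2 + 2)**3/3.
Then F(1) - F(0) = (9) - (8/3) = 19/3.

19/3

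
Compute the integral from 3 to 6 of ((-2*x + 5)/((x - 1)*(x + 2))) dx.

Factor the denominator: x**2 + x - 2 = (x + 2)(x - 1).
Partial fractions: (-2*x + 5)/((x - 1)*(x + 2)) = -3/(x + 2) + 1/(x - 1).
An antiderivative is F(x) = log(x - 1) - 3*log(x + 2).
Then F(6) - F(3) = (-9*log(2) + log(5)) - (-3*log(5) + log(2)) = -10*log(2) + 4*log(5).

-10*log(2) + 4*log(5)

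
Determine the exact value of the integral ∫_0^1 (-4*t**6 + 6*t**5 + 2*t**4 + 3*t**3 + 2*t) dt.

361/140

By the power rule, an antiderivative is F(t) = -4*t**7/7 + t**6 + 2*t**5/5 + 3*t**4/4 + t**2.
Then F(1) - F(0) = (361/140) - (0) = 361/140.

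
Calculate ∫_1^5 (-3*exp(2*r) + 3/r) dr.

An antiderivative is F(r) = -3*exp(2*r)/2 + 3*log(r).
Then F(5) - F(1) = (-3*exp(10)/2 + 3*log(5)) - (-3*exp(2)/2) = -3*exp(10)/2 + 3*log(5) + 3*exp(2)/2.

-3*exp(10)/2 + 3*log(5) + 3*exp(2)/2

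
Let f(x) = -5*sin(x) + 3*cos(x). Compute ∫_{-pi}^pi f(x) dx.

An antiderivative is F(x) = 3*sin(x) + 5*cos(x).
Then F(pi) - F(-pi) = (-5) - (-5) = 0.

0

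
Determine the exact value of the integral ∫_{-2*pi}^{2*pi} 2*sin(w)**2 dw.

4*pi

Use the identity sin^2(w) = (1 - cos(2*w))/2.
An antiderivative is F(w) = w - sin(2*w)/2.
Then F(2*pi) - F(-2*pi) = (2*pi) - (-2*pi) = 4*pi.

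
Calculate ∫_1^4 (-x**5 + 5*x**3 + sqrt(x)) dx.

-4309/12

By the power rule, an antiderivative is F(x) = -x**6/6 + 5*x**4/4 + 2*x**(3/2)/3.
Then F(4) - F(1) = (-1072/3) - (7/4) = -4309/12.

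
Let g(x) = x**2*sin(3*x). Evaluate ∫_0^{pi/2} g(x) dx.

-pi/9 - 2/27

Integrate by parts twice (u = x^2, dv = sin(3*x) dx).
An antiderivative is F(x) = -x**2*cos(3*x)/3 + 2*x*sin(3*x)/9 + 2*cos(3*x)/27.
Then F(pi/2) - F(0) = (-pi/9) - (2/27) = -pi/9 - 2/27.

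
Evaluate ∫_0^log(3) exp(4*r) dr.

Let u = exp(r), so du = exp(r) dr. When r = 0, u = 1; when r = log(3), u = 3.
The integral becomes ∫ u**3 du from 1 to 3, with antiderivative u**4/4.
Back in r: F(r) = exp(4*r)/4.
Then F(log(3)) - F(0) = (81/4) - (1/4) = 20.

20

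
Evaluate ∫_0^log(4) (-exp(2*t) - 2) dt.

An antiderivative is F(t) = -exp(2*t)/2 - 2*t.
Then F(log(4)) - F(0) = (-8 - 4*log(2)) - (-1/2) = -15/2 - log(16).

-15/2 - log(16)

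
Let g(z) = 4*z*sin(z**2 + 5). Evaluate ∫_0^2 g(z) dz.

Let u = z**2 + 5, so du = 2*z dz. When z = 0, u = 5; when z = 2, u = 9.
The integral becomes 2·∫ sin(u) du from 5 to 9, with antiderivative -2*cos(u).
Back in z: F(z) = -2*cos(z**2 + 5).
Then F(2) - F(0) = (-2*cos(9)) - (-2*cos(5)) = 2*cos(5) - 2*cos(9).

2*cos(5) - 2*cos(9)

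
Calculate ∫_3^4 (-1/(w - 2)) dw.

-log(2)

An antiderivative is F(w) = -log(w - 2).
Then F(4) - F(3) = (-log(2)) - (0) = -log(2).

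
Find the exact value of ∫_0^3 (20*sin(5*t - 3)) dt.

4*cos(3) - 4*cos(12)

Let u = 5*t - 3, so du = 5 dt. When t = 0, u = -3; when t = 3, u = 12.
The integral becomes 4·∫ sin(u) du from -3 to 12, with antiderivative -4*cos(u).
Back in t: F(t) = -4*cos(5*t - 3).
Then F(3) - F(0) = (-4*cos(12)) - (-4*cos(3)) = 4*cos(3) - 4*cos(12).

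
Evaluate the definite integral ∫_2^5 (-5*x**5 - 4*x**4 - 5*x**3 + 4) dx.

-323823/20

By the power rule, an antiderivative is F(x) = -5*x**6/6 - 4*x**5/5 - 5*x**4/4 + 4*x.
Then F(5) - F(2) = (-195385/12) - (-1364/15) = -323823/20.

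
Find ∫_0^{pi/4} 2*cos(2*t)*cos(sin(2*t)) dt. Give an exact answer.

sin(1)

Let u = sin(2*t), so du = 2*cos(2*t) dt. When t = 0, u = 0; when t = pi/4, u = 1.
The integral becomes ∫ cos(u) du from 0 to 1, with antiderivative sin(u).
Back in t: F(t) = sin(sin(2*t)).
Then F(pi/4) - F(0) = (sin(1)) - (0) = sin(1).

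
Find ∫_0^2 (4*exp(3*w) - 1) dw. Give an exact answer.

-10/3 + 4*exp(6)/3

An antiderivative is F(w) = 4*exp(3*w)/3 - w.
Then F(2) - F(0) = (-2 + 4*exp(6)/3) - (4/3) = -10/3 + 4*exp(6)/3.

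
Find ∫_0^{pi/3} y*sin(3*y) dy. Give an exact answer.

pi/9

Integrate by parts once (u = y, dv = sin(3*y) dy).
An antiderivative is F(y) = -y*cos(3*y)/3 + sin(3*y)/9.
Then F(pi/3) - F(0) = (pi/9) - (0) = pi/9.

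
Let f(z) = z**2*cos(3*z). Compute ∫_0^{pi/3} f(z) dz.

-2*pi/27

Integrate by parts twice (u = z^2, dv = cos(3*z) dz).
An antiderivative is F(z) = z**2*sin(3*z)/3 + 2*z*cos(3*z)/9 - 2*sin(3*z)/27.
Then F(pi/3) - F(0) = (-2*pi/27) - (0) = -2*pi/27.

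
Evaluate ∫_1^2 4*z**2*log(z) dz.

Integrate by parts once (u = ln z, dv = 4*z**2 dz).
An antiderivative is F(z) = 4*z**3*(3*log(z) - 1)/9.
Then F(2) - F(1) = (-32/9 + 32*log(2)/3) - (-4/9) = -28/9 + 32*log(2)/3.

-28/9 + 32*log(2)/3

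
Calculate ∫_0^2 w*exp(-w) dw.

1 - 3*exp(-2)

Integrate by parts once (u = w, dv = exp(-w) dw).
An antiderivative is F(w) = (-w - 1)*exp(-w).
Then F(2) - F(0) = (-3*exp(-2)) - (-1) = 1 - 3*exp(-2).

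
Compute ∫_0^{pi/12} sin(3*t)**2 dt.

-1/12 + pi/24

Use the identity sin^2(3*t) = (1 - cos(6*t))/2.
An antiderivative is F(t) = t/2 - sin(6*t)/12.
Then F(pi/12) - F(0) = (-1/12 + pi/24) - (0) = -1/12 + pi/24.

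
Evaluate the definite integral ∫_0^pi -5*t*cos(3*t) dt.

10/9

Integrate by parts once (u = t, dv = -5*cos(3*t) dt).
An antiderivative is F(t) = -5*t*sin(3*t)/3 - 5*cos(3*t)/9.
Then F(pi) - F(0) = (5/9) - (-5/9) = 10/9.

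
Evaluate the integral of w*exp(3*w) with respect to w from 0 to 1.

Integrate by parts once (u = w, dv = exp(3*w) dw).
An antiderivative is F(w) = (3*w - 1)*exp(3*w)/9.
Then F(1) - F(0) = (2*exp(3)/9) - (-1/9) = 1/9 + 2*exp(3)/9.

1/9 + 2*exp(3)/9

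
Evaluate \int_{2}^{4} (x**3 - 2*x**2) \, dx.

68/3

By the power rule, an antiderivative is F(x) = x**4/4 - 2*x**3/3.
Then F(4) - F(2) = (64/3) - (-4/3) = 68/3.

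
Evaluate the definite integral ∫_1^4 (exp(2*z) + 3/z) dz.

An antiderivative is F(z) = exp(2*z)/2 + 3*log(z).
Then F(4) - F(1) = (log(64) + exp(8)/2) - (exp(2)/2) = -exp(2)/2 + log(64) + exp(8)/2.

-exp(2)/2 + log(64) + exp(8)/2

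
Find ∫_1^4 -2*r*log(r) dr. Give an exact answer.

15/2 - 32*log(2)

Integrate by parts once (u = ln r, dv = -2*r dr).
An antiderivative is F(r) = -r**2*(2*log(r) - 1)/2.
Then F(4) - F(1) = (8 - 32*log(2)) - (1/2) = 15/2 - 32*log(2).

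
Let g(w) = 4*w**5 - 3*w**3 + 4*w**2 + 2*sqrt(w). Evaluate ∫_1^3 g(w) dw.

4*sqrt(3) + 1376/3

By the power rule, an antiderivative is F(w) = 2*w**6/3 - 3*w**4/4 + 4*w**(3/2)/3 + 4*w**3/3.
Then F(3) - F(1) = (4*sqrt(3) + 1845/4) - (31/12) = 4*sqrt(3) + 1376/3.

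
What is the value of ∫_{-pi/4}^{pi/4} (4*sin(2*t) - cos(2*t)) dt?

-1

An antiderivative is F(t) = -sin(2*t)/2 - 2*cos(2*t).
Then F(pi/4) - F(-pi/4) = (-1/2) - (1/2) = -1.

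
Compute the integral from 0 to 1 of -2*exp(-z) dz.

An antiderivative is F(z) = 2*exp(-z).
Then F(1) - F(0) = (2*exp(-1)) - (2) = -2 + 2*exp(-1).

-2 + 2*exp(-1)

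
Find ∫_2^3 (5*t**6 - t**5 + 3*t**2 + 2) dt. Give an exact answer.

57997/42

By the power rule, an antiderivative is F(t) = 5*t**7/7 - t**6/6 + t**3 + 2*t.
Then F(3) - F(2) = (20631/14) - (1948/21) = 57997/42.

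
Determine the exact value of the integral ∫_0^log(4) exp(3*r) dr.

Let u = exp(r), so du = exp(r) dr. When r = 0, u = 1; when r = log(4), u = 4.
The integral becomes ∫ u**2 du from 1 to 4, with antiderivative u**3/3.
Back in r: F(r) = exp(3*r)/3.
Then F(log(4)) - F(0) = (64/3) - (1/3) = 21.

21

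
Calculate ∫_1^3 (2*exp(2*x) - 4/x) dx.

An antiderivative is F(x) = exp(2*x) - 4*log(x).
Then F(3) - F(1) = (-log(81) + exp(6)) - (exp(2)) = -exp(2) - log(81) + exp(6).

-exp(2) - log(81) + exp(6)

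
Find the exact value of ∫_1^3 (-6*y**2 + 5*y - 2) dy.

By the power rule, an antiderivative is F(y) = -2*y**3 + 5*y**2/2 - 2*y.
Then F(3) - F(1) = (-75/2) - (-3/2) = -36.

-36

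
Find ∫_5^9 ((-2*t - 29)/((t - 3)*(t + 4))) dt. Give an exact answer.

-11*log(3) + 3*log(13)

Factor the denominator: t**2 + t - 12 = (t + 4)(t - 3).
Partial fractions: (-2*t - 29)/((t - 3)*(t + 4)) = 3/(t + 4) - 5/(t - 3).
An antiderivative is F(t) = -5*log(t - 3) + 3*log(t + 4).
Then F(9) - F(5) = (-5*log(3) - 5*log(2) + 3*log(13)) - (-5*log(2) + 6*log(3)) = -11*log(3) + 3*log(13).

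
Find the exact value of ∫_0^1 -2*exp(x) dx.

2 - 2*E

An antiderivative is F(x) = -2*exp(x).
Then F(1) - F(0) = (-2*E) - (-2) = 2 - 2*E.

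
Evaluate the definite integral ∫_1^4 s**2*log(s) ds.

-7 + 128*log(2)/3

Integrate by parts once (u = ln s, dv = s**2 ds).
An antiderivative is F(s) = s**3*(3*log(s) - 1)/9.
Then F(4) - F(1) = (-64/9 + 128*log(2)/3) - (-1/9) = -7 + 128*log(2)/3.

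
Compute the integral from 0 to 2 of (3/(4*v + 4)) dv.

3*log(3)/4

An antiderivative is F(v) = 3*log(4*v + 4)/4.
Then F(2) - F(0) = (3*log(12)/4) - (3*log(2)/2) = 3*log(3)/4.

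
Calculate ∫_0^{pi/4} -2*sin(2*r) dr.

-1

An antiderivative is F(r) = cos(2*r).
Then F(pi/4) - F(0) = (0) - (1) = -1.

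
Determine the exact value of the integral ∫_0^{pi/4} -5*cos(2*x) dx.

-5/2

An antiderivative is F(x) = -5*sin(2*x)/2.
Then F(pi/4) - F(0) = (-5/2) - (0) = -5/2.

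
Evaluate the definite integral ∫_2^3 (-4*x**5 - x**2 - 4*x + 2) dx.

-1373/3

By the power rule, an antiderivative is F(x) = -2*x**6/3 - x**3/3 - 2*x**2 + 2*x.
Then F(3) - F(2) = (-507) - (-148/3) = -1373/3.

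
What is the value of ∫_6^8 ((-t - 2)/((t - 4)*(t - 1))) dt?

Factor the denominator: t**2 - 5*t + 4 = (t - 1)(t - 4).
Partial fractions: (-t - 2)/((t - 4)*(t - 1)) = 1/(t - 1) - 2/(t - 4).
An antiderivative is F(t) = -2*log(t - 4) + log(t - 1).
Then F(8) - F(6) = (log(7/16)) - (log(5/4)) = log(7/20).

log(7/20)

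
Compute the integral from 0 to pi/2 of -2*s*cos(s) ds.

Integrate by parts once (u = s, dv = -2*cos(s) ds).
An antiderivative is F(s) = -2*s*sin(s) - 2*cos(s).
Then F(pi/2) - F(0) = (-pi) - (-2) = 2 - pi.

2 - pi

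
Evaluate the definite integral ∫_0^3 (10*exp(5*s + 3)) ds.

-2*(1 - exp(15))*exp(3)

Let u = 5*s + 3, so du = 5 ds. When s = 0, u = 3; when s = 3, u = 18.
The integral becomes 2·∫ exp(u) du from 3 to 18, with antiderivative 2*exp(u).
Back in s: F(s) = 2*exp(5*s + 3).
Then F(3) - F(0) = (2*exp(18)) - (2*exp(3)) = -2*(1 - exp(15))*exp(3).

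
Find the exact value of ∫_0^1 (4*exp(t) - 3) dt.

An antiderivative is F(t) = -3*t + 4*exp(t).
Then F(1) - F(0) = (-3 + 4*E) - (4) = -7 + 4*E.

-7 + 4*E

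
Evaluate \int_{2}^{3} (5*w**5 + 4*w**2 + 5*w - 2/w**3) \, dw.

21307/36

By the power rule, an antiderivative is F(w) = 5*w**6/6 + 4*w**3/3 + 5*w**2/2 + w**(-2).
Then F(3) - F(2) = (5995/9) - (297/4) = 21307/36.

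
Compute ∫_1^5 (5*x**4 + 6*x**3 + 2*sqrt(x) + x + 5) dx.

By the power rule, an antiderivative is F(x) = x**5 + 3*x**4/2 + 4*x**(3/2)/3 + x**2/2 + 5*x.
Then F(5) - F(1) = (20*sqrt(5)/3 + 4100) - (28/3) = 20*sqrt(5)/3 + 12272/3.

20*sqrt(5)/3 + 12272/3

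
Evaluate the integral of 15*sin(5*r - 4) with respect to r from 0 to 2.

-3*cos(6) + 3*cos(4)

Let u = 5*r - 4, so du = 5 dr. When r = 0, u = -4; when r = 2, u = 6.
The integral becomes 3·∫ sin(u) du from -4 to 6, with antiderivative -3*cos(u).
Back in r: F(r) = -3*cos(5*r - 4).
Then F(2) - F(0) = (-3*cos(6)) - (-3*cos(4)) = -3*cos(6) + 3*cos(4).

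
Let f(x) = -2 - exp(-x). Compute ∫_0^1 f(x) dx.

-3 + exp(-1)

An antiderivative is F(x) = -2*x + exp(-x).
Then F(1) - F(0) = (-2 + exp(-1)) - (1) = -3 + exp(-1).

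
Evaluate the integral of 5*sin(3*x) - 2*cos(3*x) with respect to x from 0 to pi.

An antiderivative is F(x) = -2*sin(3*x)/3 - 5*cos(3*x)/3.
Then F(pi) - F(0) = (5/3) - (-5/3) = 10/3.

10/3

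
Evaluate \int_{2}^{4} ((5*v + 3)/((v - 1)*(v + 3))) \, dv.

-3*log(5) + 2*log(3) + 3*log(7)

Factor the denominator: v**2 + 2*v - 3 = (v + 3)(v - 1).
Partial fractions: (5*v + 3)/((v - 1)*(v + 3)) = 3/(v + 3) + 2/(v - 1).
An antiderivative is F(v) = 2*log(v - 1) + 3*log(v + 3).
Then F(4) - F(2) = (2*log(3) + 3*log(7)) - (3*log(5)) = -3*log(5) + 2*log(3) + 3*log(7).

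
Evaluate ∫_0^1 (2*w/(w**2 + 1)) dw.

log(2)

Let u = w**2 + 1, so du = 2*w dw. When w = 0, u = 1; when w = 1, u = 2.
The integral becomes ∫ 1/u du from 1 to 2, with antiderivative log(u).
Back in w: F(w) = log(w**2 + 1).
Then F(1) - F(0) = (log(2)) - (0) = log(2).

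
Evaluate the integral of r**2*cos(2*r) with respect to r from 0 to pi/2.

Integrate by parts twice (u = r^2, dv = cos(2*r) dr).
An antiderivative is F(r) = r**2*sin(2*r)/2 + r*cos(2*r)/2 - sin(2*r)/4.
Then F(pi/2) - F(0) = (-pi/4) - (0) = -pi/4.

-pi/4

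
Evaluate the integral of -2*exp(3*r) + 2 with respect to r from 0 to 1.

8/3 - 2*exp(3)/3

An antiderivative is F(r) = -2*exp(3*r)/3 + 2*r.
Then F(1) - F(0) = (2 - 2*exp(3)/3) - (-2/3) = 8/3 - 2*exp(3)/3.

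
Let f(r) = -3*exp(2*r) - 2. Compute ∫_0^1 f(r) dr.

An antiderivative is F(r) = -3*exp(2*r)/2 - 2*r.
Then F(1) - F(0) = (-3*exp(2)/2 - 2) - (-3/2) = -3*exp(2)/2 - 1/2.

-3*exp(2)/2 - 1/2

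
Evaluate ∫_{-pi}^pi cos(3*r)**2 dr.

Use the identity cos^2(3*r) = (1 + cos(6*r))/2.
An antiderivative is F(r) = r/2 + sin(6*r)/12.
Then F(pi) - F(-pi) = (pi/2) - (-pi/2) = pi.

pi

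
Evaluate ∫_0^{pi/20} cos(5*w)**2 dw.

Use the identity cos^2(5*w) = (1 + cos(10*w))/2.
An antiderivative is F(w) = w/2 + sin(10*w)/20.
Then F(pi/20) - F(0) = (1/20 + pi/40) - (0) = 1/20 + pi/40.

1/20 + pi/40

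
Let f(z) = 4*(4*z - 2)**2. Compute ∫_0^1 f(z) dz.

Let u = 4*z - 2, so du = 4 dz. When z = 0, u = -2; when z = 1, u = 2.
The integral becomes ∫ u**2 du from -2 to 2, with antiderivative u**3/3.
Back in z: F(z) = (4*z - 2)**3/3.
Then F(1) - F(0) = (8/3) - (-8/3) = 16/3.

16/3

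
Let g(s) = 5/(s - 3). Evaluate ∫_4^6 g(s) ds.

5*log(3)

An antiderivative is F(s) = 5*log(s - 3).
Then F(6) - F(4) = (5*log(3)) - (0) = 5*log(3).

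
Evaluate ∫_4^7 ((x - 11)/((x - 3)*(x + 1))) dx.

Factor the denominator: x**2 - 2*x - 3 = (x + 1)(x - 3).
Partial fractions: (x - 11)/((x - 3)*(x + 1)) = 3/(x + 1) - 2/(x - 3).
An antiderivative is F(x) = -2*log(x - 3) + 3*log(x + 1).
Then F(7) - F(4) = (log(32)) - (3*log(5)) = -3*log(5) + 5*log(2).

-3*log(5) + 5*log(2)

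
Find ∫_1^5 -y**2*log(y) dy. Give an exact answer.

124/9 - 125*log(5)/3

Integrate by parts once (u = ln y, dv = -y**2 dy).
An antiderivative is F(y) = -y**3*(3*log(y) - 1)/9.
Then F(5) - F(1) = (125/9 - 125*log(5)/3) - (1/9) = 124/9 - 125*log(5)/3.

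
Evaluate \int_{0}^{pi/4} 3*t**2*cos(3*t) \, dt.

Integrate by parts twice (u = t^2, dv = 3*cos(3*t) dt).
An antiderivative is F(t) = t**2*sin(3*t) + 2*t*cos(3*t)/3 - 2*sin(3*t)/9.
Then F(pi/4) - F(0) = (sqrt(2)*(-24*pi - 32 + 9*pi**2)/288) - (0) = sqrt(2)*(-24*pi - 32 + 9*pi**2)/288.

sqrt(2)*(-24*pi - 32 + 9*pi**2)/288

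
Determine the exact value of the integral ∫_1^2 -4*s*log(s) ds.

Integrate by parts once (u = ln s, dv = -4*s ds).
An antiderivative is F(s) = -s**2*(2*log(s) - 1).
Then F(2) - F(1) = (4 - 8*log(2)) - (1) = 3 - 8*log(2).

3 - 8*log(2)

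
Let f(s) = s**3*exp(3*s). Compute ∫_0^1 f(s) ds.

2/27 + 4*exp(3)/27

Integrate by parts 3 times (u = s^3, dv = exp(3*s) ds).
An antiderivative is F(s) = (9*s**3 - 9*s**2 + 6*s - 2)*exp(3*s)/27.
Then F(1) - F(0) = (4*exp(3)/27) - (-2/27) = 2/27 + 4*exp(3)/27.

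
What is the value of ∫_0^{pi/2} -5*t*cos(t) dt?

Integrate by parts once (u = t, dv = -5*cos(t) dt).
An antiderivative is F(t) = -5*t*sin(t) - 5*cos(t).
Then F(pi/2) - F(0) = (-5*pi/2) - (-5) = 5 - 5*pi/2.

5 - 5*pi/2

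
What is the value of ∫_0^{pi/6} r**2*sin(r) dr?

-2 - sqrt(3)*pi**2/72 + pi/6 + sqrt(3)

Integrate by parts twice (u = r^2, dv = sin(r) dr).
An antiderivative is F(r) = -r**2*cos(r) + 2*r*sin(r) + 2*cos(r).
Then F(pi/6) - F(0) = (-sqrt(3)*pi**2/72 + pi/6 + sqrt(3)) - (2) = -2 - sqrt(3)*pi**2/72 + pi/6 + sqrt(3).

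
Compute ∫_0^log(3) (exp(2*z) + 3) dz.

log(27) + 4

An antiderivative is F(z) = exp(2*z)/2 + 3*z.
Then F(log(3)) - F(0) = (log(27) + 9/2) - (1/2) = log(27) + 4.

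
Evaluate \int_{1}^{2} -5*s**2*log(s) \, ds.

35/9 - 40*log(2)/3

Integrate by parts once (u = ln s, dv = -5*s**2 ds).
An antiderivative is F(s) = -5*s**3*(3*log(s) - 1)/9.
Then F(2) - F(1) = (40/9 - 40*log(2)/3) - (5/9) = 35/9 - 40*log(2)/3.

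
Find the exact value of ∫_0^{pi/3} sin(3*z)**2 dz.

Use the identity sin^2(3*z) = (1 - cos(6*z))/2.
An antiderivative is F(z) = z/2 - sin(6*z)/12.
Then F(pi/3) - F(0) = (pi/6) - (0) = pi/6.

pi/6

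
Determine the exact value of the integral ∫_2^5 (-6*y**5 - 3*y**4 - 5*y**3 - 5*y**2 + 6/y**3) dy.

-918621/50

By the power rule, an antiderivative is F(y) = -y**6 - 3*y**5/5 - 5*y**4/4 - 5*y**3/3 - 3/y**2.
Then F(5) - F(2) = (-5546911/300) - (-7037/60) = -918621/50.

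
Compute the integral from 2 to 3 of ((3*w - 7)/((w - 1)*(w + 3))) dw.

-4*log(5) + 3*log(2) + 4*log(3)

Factor the denominator: w**2 + 2*w - 3 = (w + 3)(w - 1).
Partial fractions: (3*w - 7)/((w - 1)*(w + 3)) = 4/(w + 3) - 1/(w - 1).
An antiderivative is F(w) = -log(w - 1) + 4*log(w + 3).
Then F(3) - F(2) = (3*log(2) + 4*log(3)) - (4*log(5)) = -4*log(5) + 3*log(2) + 4*log(3).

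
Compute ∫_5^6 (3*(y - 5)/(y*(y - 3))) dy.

Factor the denominator: y**2 - 3*y = y(y - 3).
Partial fractions: 3*(y - 5)/(y*(y - 3)) = 5/y - 2/(y - 3).
An antiderivative is F(y) = 5*log(y) - 2*log(y - 3).
Then F(6) - F(5) = (3*log(3) + 5*log(2)) - (-2*log(2) + 5*log(5)) = -5*log(5) + 3*log(3) + 7*log(2).

-5*log(5) + 3*log(3) + 7*log(2)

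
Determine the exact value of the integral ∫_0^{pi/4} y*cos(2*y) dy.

-1/4 + pi/8

Integrate by parts once (u = y, dv = cos(2*y) dy).
An antiderivative is F(y) = y*sin(2*y)/2 + cos(2*y)/4.
Then F(pi/4) - F(0) = (pi/8) - (1/4) = -1/4 + pi/8.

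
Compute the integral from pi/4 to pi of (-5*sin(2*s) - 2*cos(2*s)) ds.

An antiderivative is F(s) = -sin(2*s) + 5*cos(2*s)/2.
Then F(pi) - F(pi/4) = (5/2) - (-1) = 7/2.

7/2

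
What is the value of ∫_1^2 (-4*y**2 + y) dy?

By the power rule, an antiderivative is F(y) = -4*y**3/3 + y**2/2.
Then F(2) - F(1) = (-26/3) - (-5/6) = -47/6.

-47/6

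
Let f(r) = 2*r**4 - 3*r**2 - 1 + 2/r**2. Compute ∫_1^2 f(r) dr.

By the power rule, an antiderivative is F(r) = 2*r**5/5 - r**3 - r - 2/r.
Then F(2) - F(1) = (9/5) - (-18/5) = 27/5.

27/5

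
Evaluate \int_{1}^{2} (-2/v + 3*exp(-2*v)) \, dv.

An antiderivative is F(v) = -2*log(v) - 3*exp(-2*v)/2.
Then F(2) - F(1) = (-2*log(2) - 3*exp(-4)/2) - (-3*exp(-2)/2) = -2*log(2) - 3*exp(-4)/2 + 3*exp(-2)/2.

-2*log(2) - 3*exp(-4)/2 + 3*exp(-2)/2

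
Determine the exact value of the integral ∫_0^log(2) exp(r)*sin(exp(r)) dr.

Let u = exp(r), so du = exp(r) dr. When r = 0, u = 1; when r = log(2), u = 2.
The integral becomes ∫ sin(u) du from 1 to 2, with antiderivative -cos(u).
Back in r: F(r) = -cos(exp(r)).
Then F(log(2)) - F(0) = (-cos(2)) - (-cos(1)) = -cos(2) + cos(1).

-cos(2) + cos(1)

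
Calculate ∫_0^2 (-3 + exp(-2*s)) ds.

An antiderivative is F(s) = -3*s - exp(-2*s)/2.
Then F(2) - F(0) = (-6 - exp(-4)/2) - (-1/2) = -11/2 - exp(-4)/2.

-11/2 - exp(-4)/2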